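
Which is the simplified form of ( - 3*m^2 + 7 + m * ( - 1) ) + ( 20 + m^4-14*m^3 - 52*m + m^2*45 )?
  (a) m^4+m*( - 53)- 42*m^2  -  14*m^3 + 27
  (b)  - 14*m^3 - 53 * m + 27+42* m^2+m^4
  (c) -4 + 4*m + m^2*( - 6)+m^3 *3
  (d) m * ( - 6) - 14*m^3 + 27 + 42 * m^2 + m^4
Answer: b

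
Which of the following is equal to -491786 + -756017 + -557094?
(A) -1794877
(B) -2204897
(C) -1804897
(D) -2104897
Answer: C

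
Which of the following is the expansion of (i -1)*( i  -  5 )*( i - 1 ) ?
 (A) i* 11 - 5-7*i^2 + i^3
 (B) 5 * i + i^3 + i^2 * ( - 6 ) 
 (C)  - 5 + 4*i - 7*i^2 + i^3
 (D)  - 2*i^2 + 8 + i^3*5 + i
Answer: A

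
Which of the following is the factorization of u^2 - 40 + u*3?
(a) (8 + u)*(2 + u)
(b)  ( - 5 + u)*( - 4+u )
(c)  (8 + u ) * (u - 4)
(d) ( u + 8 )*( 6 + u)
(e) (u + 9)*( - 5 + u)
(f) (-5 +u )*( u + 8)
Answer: f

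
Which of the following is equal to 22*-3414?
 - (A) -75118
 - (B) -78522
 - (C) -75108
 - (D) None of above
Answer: C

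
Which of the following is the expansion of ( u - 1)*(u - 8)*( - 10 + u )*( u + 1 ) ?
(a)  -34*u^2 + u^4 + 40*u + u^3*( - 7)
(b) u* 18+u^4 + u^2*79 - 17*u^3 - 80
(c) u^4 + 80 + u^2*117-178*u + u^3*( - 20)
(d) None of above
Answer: d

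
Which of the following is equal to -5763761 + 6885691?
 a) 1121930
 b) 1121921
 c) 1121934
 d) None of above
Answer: a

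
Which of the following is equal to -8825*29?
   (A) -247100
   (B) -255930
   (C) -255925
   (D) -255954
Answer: C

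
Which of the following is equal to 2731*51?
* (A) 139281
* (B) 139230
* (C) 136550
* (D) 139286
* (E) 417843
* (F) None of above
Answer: A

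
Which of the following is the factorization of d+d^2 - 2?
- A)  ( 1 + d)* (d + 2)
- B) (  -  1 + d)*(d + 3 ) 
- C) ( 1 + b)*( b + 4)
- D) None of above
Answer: D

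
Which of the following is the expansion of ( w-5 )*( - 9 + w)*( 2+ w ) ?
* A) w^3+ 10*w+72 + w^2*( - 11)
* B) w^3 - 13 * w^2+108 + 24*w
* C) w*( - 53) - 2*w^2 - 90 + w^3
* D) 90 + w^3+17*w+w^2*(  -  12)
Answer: D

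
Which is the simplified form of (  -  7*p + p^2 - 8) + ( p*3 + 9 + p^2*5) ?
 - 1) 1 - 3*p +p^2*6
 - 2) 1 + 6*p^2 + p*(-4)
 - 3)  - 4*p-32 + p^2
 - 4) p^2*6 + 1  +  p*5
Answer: 2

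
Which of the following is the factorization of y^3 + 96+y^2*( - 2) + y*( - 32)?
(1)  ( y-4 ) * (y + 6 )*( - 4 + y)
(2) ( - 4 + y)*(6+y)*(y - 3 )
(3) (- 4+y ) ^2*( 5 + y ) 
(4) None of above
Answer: 1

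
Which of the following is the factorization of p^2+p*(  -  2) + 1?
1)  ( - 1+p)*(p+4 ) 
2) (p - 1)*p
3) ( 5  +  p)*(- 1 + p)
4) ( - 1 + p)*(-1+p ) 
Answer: 4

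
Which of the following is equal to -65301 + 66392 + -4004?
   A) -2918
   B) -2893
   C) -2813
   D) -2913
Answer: D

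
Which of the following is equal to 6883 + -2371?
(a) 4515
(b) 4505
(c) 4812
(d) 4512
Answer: d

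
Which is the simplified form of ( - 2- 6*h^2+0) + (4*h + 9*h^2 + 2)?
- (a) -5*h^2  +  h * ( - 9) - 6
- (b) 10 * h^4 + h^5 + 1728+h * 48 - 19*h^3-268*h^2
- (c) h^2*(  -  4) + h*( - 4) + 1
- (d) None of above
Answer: d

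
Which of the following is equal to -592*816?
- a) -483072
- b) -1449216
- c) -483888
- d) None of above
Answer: a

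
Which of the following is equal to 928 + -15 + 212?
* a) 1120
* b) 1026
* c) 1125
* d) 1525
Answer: c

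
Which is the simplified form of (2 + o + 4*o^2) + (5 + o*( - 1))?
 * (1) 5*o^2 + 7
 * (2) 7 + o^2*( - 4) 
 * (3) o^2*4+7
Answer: 3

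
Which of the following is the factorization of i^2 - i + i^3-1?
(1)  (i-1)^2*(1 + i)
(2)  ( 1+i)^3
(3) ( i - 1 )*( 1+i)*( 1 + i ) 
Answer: 3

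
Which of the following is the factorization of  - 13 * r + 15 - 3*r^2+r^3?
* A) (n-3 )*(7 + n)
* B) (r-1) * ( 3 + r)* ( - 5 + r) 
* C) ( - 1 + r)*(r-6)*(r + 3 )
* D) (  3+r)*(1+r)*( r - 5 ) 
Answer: B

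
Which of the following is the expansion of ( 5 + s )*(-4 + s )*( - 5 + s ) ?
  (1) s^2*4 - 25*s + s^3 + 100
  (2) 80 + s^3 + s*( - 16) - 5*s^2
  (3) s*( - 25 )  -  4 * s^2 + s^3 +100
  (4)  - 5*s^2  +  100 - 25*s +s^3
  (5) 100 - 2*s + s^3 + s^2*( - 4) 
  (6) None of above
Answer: 3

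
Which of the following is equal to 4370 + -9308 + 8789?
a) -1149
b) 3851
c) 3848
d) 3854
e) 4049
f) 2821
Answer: b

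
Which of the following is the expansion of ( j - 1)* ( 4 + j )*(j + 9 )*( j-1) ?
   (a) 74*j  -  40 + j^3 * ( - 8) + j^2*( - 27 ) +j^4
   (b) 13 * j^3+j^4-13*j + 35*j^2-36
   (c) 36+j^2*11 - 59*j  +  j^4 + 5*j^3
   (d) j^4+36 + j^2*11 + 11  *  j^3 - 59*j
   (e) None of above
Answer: d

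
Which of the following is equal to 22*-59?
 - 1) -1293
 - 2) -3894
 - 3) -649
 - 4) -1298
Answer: 4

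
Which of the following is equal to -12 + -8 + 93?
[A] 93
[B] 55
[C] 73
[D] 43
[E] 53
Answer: C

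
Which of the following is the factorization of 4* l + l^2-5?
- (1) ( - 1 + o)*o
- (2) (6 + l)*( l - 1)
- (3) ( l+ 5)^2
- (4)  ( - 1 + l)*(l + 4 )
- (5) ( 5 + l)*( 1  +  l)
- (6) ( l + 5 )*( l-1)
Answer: 6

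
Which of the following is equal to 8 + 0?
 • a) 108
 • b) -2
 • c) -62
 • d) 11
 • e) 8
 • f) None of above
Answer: e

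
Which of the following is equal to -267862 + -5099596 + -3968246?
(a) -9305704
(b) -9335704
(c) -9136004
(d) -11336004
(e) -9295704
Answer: b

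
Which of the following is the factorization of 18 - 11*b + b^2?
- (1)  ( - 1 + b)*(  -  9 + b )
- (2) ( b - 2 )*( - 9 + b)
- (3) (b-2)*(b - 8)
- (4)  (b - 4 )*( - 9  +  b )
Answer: 2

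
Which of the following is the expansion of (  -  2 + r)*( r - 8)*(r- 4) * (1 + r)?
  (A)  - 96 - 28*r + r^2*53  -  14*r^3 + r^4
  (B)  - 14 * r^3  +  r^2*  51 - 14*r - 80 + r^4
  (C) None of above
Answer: C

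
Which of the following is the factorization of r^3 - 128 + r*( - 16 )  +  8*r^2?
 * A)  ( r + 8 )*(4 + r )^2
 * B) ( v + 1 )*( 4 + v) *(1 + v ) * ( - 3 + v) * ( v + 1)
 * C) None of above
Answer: C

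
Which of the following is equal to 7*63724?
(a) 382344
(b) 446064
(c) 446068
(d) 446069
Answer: c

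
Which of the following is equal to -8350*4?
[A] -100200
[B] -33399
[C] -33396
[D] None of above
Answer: D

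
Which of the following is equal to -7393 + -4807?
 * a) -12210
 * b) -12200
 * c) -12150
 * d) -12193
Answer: b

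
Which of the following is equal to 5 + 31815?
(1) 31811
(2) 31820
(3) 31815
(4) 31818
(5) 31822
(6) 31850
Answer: 2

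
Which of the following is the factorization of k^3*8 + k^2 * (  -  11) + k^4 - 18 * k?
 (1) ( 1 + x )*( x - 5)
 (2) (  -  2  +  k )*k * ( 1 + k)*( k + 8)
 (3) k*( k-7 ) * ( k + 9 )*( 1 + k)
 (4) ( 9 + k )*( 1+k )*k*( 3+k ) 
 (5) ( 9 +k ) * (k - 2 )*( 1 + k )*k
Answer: 5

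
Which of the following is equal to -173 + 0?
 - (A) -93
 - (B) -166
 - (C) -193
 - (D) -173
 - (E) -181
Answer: D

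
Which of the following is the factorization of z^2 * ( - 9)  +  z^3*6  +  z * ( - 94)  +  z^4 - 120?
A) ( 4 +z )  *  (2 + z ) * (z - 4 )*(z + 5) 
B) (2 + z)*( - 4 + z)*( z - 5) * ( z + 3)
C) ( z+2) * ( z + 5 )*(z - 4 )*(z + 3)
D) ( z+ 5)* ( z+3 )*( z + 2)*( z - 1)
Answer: C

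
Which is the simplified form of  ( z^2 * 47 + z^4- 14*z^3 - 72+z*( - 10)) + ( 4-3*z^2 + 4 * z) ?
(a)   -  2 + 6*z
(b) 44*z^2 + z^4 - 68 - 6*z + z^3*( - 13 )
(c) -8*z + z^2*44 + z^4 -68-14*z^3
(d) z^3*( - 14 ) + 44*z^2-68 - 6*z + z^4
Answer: d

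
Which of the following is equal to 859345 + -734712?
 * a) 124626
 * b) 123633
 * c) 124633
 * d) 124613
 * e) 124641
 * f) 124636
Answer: c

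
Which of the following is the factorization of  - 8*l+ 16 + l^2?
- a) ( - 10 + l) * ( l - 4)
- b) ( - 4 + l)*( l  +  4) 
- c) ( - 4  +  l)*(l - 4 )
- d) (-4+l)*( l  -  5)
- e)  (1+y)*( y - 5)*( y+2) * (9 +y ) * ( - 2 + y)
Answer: c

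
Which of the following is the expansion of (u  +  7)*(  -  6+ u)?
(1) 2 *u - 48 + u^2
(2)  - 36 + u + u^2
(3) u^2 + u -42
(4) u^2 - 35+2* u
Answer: 3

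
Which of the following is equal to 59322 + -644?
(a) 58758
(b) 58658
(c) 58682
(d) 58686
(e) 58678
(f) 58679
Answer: e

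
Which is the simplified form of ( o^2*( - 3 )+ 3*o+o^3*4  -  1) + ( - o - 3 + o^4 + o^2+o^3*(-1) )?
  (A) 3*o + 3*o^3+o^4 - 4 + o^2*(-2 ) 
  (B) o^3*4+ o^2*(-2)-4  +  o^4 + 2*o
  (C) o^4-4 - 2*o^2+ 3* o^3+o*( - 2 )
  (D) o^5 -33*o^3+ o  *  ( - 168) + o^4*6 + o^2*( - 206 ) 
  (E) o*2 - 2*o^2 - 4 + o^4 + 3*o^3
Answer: E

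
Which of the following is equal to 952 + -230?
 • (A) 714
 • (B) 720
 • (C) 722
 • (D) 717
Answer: C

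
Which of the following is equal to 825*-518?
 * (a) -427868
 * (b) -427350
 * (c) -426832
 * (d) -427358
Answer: b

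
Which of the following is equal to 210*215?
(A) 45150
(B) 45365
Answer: A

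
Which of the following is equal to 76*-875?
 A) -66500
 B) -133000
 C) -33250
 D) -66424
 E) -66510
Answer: A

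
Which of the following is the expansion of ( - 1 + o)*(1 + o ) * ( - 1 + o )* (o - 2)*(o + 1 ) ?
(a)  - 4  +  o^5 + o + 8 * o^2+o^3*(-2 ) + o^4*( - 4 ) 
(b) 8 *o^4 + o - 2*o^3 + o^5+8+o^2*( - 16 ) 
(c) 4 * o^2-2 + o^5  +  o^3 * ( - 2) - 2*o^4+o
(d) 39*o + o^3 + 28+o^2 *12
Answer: c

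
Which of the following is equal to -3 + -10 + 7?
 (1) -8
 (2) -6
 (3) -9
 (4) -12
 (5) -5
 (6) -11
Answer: 2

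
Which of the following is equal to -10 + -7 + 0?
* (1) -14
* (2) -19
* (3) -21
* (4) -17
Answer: 4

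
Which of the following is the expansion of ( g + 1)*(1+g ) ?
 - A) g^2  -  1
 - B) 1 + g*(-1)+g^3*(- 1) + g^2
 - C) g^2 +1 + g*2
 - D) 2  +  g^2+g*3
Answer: C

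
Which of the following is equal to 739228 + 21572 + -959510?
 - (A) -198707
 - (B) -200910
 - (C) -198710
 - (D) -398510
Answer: C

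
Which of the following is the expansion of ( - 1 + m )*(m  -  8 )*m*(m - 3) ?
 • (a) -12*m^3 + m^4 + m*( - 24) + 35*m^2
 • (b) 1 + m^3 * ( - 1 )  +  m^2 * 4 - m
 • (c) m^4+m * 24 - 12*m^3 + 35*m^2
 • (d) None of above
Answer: a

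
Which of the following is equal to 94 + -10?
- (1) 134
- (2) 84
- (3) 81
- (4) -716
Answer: 2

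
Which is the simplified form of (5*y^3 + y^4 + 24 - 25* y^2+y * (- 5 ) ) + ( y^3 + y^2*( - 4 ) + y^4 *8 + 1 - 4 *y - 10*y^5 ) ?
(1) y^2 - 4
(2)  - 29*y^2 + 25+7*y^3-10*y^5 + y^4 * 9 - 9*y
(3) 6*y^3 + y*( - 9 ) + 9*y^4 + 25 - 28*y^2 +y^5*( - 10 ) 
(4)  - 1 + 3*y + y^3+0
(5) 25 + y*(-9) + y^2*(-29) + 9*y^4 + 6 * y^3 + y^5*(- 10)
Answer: 5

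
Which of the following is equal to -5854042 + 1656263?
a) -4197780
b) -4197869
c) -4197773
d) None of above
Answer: d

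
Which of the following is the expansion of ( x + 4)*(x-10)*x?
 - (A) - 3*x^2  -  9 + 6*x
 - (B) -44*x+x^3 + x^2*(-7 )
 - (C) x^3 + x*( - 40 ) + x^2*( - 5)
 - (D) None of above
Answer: D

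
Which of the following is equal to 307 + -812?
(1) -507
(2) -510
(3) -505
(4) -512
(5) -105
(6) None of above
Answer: 3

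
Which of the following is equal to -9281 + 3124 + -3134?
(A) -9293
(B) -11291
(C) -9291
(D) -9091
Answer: C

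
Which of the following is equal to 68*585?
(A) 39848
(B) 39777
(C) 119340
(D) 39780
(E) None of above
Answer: D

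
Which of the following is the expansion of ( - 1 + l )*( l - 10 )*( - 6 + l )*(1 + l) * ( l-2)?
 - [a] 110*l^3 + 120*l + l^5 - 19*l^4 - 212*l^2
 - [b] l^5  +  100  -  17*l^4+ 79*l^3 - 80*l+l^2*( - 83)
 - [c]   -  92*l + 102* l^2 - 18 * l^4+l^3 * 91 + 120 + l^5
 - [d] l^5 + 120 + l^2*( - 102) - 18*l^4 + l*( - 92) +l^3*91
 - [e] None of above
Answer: d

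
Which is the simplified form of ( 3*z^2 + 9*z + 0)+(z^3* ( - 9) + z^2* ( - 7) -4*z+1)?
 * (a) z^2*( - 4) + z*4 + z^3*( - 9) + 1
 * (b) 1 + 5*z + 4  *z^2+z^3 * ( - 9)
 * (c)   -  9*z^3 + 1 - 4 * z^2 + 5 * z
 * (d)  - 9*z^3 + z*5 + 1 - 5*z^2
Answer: c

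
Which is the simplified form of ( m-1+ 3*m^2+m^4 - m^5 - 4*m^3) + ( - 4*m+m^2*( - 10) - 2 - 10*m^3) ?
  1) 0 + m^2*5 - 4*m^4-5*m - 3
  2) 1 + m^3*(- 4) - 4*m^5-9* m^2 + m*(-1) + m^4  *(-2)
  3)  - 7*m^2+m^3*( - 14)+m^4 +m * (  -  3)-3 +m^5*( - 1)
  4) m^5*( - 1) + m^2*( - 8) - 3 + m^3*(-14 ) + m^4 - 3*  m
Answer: 3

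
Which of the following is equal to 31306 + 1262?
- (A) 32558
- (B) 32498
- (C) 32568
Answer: C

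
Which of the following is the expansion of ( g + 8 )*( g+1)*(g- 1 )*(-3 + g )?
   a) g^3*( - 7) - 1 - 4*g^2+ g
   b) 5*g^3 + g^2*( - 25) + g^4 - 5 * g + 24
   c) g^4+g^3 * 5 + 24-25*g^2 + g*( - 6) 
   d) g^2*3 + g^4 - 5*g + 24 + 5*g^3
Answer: b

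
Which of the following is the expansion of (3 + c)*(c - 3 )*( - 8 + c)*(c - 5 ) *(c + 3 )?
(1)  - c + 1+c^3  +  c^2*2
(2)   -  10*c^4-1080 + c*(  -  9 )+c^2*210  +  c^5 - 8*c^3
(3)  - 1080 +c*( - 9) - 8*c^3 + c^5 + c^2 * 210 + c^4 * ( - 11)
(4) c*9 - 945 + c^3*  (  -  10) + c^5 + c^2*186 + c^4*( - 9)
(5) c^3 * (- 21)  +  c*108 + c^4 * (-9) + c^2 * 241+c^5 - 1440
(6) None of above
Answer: 2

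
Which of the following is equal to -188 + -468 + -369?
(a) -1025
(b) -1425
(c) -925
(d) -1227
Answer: a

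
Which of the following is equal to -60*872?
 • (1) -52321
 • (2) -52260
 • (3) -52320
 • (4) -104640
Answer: 3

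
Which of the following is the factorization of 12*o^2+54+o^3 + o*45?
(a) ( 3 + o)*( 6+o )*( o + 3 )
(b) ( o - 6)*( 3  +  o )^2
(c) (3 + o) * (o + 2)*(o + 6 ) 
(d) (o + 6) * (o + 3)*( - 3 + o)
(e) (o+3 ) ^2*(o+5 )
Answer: a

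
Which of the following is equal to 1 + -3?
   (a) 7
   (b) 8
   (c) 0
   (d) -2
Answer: d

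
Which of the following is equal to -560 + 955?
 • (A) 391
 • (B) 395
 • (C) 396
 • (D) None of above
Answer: B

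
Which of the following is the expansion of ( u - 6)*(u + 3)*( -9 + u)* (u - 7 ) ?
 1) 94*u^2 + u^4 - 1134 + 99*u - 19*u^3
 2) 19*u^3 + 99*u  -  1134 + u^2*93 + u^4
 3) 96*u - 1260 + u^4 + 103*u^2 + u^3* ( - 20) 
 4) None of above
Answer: 4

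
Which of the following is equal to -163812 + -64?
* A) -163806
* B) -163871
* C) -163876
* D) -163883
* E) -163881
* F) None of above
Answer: C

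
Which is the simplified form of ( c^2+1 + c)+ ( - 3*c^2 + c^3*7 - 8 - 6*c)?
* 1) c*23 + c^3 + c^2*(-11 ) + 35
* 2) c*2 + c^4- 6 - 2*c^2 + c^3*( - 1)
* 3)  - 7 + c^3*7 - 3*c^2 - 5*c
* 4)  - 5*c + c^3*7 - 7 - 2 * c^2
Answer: 4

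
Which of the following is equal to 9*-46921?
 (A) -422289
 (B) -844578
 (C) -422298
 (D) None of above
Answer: A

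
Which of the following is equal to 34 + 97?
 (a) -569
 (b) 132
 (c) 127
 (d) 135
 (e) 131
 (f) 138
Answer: e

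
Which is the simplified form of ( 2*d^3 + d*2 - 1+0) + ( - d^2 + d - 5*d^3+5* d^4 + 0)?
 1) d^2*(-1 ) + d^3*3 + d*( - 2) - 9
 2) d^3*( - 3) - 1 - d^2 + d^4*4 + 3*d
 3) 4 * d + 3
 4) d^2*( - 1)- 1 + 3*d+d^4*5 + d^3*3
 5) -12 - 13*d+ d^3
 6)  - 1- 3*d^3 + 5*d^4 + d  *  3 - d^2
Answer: 6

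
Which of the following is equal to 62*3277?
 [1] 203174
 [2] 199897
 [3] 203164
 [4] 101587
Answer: 1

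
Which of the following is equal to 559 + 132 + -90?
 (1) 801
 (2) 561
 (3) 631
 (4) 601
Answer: 4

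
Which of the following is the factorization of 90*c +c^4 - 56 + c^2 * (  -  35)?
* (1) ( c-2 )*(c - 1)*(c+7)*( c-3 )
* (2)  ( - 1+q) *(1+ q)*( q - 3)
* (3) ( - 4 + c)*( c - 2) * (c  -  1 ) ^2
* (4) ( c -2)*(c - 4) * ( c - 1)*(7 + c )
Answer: 4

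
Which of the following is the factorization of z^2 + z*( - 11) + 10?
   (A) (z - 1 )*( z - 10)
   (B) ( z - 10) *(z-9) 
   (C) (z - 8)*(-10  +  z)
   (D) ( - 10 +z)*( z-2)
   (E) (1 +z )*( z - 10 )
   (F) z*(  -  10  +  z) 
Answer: A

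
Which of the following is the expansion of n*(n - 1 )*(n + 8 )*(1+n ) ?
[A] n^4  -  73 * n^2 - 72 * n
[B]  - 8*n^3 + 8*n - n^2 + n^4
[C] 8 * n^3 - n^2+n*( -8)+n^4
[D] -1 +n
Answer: C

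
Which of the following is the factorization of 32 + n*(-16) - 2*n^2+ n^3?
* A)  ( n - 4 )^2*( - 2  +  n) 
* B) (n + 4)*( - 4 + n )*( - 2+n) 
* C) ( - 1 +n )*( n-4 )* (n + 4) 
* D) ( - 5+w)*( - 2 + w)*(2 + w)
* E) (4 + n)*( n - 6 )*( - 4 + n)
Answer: B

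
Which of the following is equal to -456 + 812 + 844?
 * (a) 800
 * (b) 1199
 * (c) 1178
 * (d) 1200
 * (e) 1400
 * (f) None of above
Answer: d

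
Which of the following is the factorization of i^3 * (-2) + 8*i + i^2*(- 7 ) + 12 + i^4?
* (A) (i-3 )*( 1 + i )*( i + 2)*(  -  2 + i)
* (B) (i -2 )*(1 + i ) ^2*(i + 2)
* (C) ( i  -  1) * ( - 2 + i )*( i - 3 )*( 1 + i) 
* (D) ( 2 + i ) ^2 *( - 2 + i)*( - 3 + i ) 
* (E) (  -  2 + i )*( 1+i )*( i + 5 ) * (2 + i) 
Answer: A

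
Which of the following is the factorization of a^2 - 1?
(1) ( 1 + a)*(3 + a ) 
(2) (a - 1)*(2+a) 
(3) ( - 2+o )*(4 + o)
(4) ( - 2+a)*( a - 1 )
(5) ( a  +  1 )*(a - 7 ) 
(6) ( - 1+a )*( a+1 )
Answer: 6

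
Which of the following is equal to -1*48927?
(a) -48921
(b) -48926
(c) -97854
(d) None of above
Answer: d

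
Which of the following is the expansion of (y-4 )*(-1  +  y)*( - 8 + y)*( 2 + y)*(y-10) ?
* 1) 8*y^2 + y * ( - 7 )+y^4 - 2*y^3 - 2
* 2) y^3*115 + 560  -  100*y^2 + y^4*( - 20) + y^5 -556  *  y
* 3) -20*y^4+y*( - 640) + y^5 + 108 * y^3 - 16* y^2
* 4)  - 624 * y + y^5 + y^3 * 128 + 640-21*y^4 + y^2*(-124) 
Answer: 4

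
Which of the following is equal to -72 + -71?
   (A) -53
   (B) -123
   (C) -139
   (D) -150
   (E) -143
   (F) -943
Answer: E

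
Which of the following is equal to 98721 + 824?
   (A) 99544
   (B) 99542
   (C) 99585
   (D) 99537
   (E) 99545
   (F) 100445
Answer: E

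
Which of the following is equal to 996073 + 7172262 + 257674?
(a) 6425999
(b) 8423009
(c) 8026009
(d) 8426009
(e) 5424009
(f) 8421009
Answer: d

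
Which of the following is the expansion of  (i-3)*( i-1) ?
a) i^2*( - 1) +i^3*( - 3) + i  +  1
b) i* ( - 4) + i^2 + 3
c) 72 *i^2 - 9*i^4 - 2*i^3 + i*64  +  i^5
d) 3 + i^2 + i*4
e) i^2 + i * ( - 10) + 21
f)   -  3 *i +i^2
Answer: b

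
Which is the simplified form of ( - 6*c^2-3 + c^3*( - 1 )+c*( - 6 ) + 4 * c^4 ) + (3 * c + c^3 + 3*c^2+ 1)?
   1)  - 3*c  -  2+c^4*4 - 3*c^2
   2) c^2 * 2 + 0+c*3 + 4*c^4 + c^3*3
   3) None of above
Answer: 1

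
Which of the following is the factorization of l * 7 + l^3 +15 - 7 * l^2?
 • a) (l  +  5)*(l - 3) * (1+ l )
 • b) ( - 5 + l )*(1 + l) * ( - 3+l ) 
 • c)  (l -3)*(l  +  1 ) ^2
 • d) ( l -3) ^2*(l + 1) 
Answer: b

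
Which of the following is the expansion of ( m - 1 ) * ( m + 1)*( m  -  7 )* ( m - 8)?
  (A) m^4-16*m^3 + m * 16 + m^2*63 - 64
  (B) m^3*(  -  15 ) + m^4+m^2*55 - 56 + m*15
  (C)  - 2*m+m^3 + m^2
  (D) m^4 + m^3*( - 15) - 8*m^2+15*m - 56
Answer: B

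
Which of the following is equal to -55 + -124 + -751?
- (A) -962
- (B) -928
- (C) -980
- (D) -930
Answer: D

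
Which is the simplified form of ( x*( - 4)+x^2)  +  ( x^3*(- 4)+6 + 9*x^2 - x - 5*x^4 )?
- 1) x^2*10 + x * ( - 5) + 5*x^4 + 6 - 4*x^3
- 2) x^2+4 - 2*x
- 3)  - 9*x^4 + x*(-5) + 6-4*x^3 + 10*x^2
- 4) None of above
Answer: 4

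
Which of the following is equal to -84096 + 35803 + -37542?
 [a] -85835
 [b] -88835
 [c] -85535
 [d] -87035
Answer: a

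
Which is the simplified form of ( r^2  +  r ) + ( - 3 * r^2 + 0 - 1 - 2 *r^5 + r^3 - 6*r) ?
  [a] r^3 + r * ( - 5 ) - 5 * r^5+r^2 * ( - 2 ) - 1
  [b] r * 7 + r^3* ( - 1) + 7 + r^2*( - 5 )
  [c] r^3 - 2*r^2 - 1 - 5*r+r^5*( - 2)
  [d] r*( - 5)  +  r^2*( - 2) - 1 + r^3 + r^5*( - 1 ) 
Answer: c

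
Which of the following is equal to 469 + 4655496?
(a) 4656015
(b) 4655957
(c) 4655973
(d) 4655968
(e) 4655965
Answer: e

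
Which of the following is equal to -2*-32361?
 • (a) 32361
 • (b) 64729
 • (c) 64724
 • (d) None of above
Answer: d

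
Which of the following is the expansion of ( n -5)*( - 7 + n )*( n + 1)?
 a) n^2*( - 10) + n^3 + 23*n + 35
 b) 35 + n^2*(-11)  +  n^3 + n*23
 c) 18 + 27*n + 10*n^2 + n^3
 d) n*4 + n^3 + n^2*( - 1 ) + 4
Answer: b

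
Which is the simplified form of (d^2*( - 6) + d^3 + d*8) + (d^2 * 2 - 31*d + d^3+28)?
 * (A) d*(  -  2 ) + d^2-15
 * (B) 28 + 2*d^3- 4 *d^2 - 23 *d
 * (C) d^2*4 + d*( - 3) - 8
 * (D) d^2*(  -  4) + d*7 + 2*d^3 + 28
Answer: B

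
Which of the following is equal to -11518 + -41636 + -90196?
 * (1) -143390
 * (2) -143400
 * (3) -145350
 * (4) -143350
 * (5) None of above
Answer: 4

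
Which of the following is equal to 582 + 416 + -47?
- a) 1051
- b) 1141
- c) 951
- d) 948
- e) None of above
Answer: c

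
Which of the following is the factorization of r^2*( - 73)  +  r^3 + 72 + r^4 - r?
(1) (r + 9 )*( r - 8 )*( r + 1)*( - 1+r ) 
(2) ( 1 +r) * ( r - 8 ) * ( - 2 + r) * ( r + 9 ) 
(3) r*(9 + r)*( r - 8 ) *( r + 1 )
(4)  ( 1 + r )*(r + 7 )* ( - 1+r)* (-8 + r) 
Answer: 1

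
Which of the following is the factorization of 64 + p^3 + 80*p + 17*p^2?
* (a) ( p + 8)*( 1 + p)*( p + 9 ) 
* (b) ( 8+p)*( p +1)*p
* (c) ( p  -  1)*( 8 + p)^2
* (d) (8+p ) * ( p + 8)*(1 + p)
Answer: d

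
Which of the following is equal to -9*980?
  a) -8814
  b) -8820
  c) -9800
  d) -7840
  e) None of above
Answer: b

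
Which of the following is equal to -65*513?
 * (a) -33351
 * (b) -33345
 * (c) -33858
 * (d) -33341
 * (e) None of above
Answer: b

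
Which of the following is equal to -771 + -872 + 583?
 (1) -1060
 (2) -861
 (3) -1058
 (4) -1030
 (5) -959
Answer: 1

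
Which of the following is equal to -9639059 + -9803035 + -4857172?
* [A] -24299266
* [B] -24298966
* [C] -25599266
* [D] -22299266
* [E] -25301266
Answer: A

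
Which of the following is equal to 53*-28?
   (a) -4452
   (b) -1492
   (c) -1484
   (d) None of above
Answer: c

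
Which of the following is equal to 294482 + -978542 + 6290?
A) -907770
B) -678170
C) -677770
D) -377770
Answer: C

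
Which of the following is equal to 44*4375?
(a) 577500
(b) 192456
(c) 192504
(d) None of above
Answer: d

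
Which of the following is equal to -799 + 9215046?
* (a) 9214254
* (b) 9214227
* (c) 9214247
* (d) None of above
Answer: c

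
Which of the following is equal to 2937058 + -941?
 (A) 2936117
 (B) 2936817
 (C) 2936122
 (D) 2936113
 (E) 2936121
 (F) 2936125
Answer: A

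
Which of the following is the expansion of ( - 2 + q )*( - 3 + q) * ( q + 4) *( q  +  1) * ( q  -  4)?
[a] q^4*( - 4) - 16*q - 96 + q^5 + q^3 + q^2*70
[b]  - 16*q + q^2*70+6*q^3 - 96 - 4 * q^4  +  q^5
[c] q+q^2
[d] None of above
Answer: d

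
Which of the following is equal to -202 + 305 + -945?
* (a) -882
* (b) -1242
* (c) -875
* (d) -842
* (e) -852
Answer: d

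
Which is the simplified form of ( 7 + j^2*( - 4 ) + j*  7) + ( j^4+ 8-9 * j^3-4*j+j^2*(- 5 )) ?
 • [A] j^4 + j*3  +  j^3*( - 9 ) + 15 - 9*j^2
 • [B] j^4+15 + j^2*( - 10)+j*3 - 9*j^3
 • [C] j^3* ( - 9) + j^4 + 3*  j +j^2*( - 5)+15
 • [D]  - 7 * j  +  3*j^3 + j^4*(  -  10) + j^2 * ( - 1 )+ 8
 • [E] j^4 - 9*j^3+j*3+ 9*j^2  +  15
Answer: A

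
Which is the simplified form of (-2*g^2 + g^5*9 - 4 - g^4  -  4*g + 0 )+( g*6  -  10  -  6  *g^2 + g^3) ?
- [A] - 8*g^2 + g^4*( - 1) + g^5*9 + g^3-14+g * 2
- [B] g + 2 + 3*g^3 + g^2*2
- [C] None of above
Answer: A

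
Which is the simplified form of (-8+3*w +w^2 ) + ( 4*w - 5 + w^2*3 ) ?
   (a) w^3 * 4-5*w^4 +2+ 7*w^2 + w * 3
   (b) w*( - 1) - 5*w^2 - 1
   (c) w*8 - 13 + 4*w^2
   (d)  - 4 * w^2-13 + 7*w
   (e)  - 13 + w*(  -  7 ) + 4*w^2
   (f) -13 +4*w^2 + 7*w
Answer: f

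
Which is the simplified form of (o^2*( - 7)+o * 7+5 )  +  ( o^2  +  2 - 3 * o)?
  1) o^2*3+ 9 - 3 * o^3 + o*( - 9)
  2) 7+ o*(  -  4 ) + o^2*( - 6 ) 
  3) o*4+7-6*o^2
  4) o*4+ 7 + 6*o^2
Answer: 3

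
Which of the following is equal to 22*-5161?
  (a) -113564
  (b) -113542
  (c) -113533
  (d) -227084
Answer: b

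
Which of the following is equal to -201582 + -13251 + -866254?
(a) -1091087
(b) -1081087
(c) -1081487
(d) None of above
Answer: b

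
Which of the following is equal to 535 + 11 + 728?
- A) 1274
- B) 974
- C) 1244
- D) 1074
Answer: A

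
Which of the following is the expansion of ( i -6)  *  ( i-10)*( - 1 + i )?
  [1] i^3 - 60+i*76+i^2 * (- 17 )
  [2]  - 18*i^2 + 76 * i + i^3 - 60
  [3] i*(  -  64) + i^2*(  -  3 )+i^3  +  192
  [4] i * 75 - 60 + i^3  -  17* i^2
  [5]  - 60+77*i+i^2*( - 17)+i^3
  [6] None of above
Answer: 1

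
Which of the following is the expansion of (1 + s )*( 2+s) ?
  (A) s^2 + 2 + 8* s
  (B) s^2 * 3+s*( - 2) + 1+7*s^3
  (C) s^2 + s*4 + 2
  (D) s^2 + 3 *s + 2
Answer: D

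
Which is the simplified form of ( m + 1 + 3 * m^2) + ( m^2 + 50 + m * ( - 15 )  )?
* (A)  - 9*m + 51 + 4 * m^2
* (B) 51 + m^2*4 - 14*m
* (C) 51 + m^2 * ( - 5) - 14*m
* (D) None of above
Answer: B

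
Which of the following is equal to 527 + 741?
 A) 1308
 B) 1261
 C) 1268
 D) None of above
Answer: C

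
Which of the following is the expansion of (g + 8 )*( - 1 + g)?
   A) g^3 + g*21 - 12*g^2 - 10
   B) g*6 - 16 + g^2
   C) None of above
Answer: C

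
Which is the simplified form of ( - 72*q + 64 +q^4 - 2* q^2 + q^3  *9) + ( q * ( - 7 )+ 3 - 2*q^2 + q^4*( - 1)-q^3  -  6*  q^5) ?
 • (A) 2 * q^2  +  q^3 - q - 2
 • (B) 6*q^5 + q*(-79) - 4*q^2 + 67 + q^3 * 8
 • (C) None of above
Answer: C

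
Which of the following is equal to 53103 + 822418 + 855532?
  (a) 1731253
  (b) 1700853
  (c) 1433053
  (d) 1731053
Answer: d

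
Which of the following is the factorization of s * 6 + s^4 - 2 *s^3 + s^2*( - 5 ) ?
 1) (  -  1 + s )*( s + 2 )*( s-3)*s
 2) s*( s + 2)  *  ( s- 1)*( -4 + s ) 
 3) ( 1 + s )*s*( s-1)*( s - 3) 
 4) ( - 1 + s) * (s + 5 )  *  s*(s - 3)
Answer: 1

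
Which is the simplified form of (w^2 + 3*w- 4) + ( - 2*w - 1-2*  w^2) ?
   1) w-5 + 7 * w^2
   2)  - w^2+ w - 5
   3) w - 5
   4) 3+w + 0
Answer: 2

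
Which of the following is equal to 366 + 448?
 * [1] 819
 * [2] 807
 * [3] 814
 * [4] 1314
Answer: 3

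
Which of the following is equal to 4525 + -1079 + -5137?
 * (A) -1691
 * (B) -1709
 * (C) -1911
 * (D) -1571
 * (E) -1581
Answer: A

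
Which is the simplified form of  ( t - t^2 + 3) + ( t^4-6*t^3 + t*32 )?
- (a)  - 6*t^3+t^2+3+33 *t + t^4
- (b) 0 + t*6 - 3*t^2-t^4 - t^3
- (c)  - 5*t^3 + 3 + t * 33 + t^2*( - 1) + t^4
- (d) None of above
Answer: d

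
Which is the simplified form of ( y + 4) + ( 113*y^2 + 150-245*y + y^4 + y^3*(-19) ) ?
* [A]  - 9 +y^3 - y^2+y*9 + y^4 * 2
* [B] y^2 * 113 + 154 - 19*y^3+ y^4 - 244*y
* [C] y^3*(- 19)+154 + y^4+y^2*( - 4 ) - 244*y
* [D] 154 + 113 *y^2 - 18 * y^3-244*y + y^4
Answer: B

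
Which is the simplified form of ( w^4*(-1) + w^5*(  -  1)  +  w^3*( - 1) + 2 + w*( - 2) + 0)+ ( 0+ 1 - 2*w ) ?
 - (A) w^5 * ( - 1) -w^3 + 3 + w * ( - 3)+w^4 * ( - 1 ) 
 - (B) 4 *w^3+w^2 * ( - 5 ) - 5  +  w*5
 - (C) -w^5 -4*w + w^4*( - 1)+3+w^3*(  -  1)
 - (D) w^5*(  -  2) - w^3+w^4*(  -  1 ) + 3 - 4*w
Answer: C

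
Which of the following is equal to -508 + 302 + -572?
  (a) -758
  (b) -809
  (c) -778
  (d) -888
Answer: c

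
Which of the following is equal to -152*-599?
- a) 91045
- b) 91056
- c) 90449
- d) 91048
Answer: d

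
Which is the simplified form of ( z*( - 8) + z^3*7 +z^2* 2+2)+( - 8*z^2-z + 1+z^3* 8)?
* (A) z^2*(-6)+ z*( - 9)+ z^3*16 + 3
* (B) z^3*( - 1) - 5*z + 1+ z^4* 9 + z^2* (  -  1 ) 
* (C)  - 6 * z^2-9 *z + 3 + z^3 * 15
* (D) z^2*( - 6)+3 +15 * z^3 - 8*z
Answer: C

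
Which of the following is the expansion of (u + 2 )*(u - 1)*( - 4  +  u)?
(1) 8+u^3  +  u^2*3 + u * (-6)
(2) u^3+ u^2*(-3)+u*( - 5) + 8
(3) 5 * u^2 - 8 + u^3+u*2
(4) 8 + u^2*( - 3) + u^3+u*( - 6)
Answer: 4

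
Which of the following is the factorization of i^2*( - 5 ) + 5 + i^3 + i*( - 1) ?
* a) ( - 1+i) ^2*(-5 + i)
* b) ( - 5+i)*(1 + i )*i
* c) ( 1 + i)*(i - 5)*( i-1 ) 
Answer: c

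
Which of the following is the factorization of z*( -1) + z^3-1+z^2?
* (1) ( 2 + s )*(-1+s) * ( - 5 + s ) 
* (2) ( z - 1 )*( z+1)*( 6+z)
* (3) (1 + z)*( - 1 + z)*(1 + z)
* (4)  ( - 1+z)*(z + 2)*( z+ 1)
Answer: 3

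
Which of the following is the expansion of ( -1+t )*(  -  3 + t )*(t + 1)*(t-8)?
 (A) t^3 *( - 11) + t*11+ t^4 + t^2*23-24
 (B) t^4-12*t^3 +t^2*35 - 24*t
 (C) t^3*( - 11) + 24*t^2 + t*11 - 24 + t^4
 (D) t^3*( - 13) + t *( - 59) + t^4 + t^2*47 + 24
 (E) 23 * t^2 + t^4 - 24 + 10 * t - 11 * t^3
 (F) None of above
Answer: A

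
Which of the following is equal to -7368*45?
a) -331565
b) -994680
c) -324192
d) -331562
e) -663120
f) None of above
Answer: f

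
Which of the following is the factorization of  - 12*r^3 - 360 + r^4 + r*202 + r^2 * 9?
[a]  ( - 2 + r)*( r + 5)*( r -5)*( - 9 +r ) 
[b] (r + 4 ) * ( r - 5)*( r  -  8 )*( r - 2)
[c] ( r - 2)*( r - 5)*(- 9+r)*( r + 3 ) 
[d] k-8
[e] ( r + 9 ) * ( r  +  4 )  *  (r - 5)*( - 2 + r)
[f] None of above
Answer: f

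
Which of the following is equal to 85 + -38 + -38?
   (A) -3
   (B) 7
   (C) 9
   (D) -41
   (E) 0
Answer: C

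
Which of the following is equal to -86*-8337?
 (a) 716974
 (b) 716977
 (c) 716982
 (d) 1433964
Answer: c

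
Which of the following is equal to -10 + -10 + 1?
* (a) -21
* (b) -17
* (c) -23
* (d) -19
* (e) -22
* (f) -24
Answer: d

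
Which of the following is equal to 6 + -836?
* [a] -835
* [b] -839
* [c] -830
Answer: c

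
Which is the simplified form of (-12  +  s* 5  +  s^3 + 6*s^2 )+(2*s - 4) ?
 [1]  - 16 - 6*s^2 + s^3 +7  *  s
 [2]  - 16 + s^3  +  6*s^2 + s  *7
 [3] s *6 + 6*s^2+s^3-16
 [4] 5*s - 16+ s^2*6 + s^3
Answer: 2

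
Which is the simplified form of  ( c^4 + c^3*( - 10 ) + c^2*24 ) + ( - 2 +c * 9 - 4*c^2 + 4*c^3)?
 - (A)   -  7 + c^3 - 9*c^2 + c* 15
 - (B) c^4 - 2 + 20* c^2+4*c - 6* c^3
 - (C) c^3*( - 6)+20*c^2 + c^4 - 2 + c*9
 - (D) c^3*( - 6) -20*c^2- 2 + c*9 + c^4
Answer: C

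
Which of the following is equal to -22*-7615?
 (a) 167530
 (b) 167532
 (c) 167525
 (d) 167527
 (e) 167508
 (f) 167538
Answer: a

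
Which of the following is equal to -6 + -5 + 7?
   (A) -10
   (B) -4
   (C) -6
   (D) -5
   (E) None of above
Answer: B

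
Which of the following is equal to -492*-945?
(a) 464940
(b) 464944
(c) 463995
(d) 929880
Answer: a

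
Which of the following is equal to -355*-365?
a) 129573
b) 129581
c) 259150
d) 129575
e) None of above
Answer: d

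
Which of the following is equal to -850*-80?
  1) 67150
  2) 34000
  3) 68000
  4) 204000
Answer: 3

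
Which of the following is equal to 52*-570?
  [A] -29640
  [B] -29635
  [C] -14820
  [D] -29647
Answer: A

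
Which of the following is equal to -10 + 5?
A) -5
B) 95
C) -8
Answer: A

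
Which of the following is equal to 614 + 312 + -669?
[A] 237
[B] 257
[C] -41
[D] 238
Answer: B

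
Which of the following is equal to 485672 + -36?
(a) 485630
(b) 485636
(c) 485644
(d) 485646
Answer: b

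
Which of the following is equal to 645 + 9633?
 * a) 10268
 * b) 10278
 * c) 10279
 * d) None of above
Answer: b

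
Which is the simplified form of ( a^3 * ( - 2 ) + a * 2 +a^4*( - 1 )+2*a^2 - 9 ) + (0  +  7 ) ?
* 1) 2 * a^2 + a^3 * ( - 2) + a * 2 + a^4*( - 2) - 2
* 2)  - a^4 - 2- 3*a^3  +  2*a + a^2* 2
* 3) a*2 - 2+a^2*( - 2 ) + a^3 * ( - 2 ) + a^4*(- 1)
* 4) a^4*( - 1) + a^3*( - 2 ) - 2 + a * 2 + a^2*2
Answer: 4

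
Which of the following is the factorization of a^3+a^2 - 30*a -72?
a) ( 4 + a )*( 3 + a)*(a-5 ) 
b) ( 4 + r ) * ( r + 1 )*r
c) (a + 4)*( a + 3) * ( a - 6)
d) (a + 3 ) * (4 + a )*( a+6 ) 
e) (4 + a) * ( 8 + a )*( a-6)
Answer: c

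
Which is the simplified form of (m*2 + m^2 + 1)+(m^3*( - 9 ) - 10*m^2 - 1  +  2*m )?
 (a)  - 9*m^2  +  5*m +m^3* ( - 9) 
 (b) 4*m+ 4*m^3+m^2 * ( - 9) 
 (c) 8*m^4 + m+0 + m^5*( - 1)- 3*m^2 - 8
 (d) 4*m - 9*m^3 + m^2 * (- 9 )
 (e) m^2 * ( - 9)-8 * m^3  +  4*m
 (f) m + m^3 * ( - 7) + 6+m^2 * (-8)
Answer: d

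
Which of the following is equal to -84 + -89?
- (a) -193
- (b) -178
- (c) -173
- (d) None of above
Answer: c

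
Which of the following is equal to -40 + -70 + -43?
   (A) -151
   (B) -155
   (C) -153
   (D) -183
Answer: C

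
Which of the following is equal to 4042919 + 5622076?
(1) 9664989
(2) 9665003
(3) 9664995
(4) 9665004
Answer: 3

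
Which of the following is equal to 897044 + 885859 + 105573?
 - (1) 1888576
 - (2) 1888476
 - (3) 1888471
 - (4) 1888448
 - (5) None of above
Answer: 2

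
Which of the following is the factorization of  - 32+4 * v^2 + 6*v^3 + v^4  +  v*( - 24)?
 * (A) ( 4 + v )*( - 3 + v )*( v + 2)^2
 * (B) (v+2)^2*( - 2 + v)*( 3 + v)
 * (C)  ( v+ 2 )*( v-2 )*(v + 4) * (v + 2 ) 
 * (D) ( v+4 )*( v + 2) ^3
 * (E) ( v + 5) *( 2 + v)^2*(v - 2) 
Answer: C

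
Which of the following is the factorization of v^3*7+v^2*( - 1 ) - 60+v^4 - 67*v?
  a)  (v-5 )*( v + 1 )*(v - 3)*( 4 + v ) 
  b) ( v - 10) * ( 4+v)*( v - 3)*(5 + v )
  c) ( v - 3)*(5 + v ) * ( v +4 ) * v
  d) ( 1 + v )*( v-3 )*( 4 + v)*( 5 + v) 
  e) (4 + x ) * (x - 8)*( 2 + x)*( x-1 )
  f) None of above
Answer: d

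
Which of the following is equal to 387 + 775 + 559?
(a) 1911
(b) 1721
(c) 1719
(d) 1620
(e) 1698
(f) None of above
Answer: b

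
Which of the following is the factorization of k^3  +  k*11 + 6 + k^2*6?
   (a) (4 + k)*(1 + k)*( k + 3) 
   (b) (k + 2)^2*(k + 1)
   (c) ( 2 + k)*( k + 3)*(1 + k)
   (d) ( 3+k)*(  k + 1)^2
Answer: c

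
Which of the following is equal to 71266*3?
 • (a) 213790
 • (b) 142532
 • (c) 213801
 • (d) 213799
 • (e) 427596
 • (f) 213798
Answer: f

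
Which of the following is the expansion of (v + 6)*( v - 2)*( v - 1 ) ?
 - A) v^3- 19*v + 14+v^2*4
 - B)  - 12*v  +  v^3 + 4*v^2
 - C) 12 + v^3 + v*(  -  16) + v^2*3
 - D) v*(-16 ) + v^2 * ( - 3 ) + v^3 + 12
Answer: C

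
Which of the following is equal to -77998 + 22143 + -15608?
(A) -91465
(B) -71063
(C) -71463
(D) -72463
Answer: C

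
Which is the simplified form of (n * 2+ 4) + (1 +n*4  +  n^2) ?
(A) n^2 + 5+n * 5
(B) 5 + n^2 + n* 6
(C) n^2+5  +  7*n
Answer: B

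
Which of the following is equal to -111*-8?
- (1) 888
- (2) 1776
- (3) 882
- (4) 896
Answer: 1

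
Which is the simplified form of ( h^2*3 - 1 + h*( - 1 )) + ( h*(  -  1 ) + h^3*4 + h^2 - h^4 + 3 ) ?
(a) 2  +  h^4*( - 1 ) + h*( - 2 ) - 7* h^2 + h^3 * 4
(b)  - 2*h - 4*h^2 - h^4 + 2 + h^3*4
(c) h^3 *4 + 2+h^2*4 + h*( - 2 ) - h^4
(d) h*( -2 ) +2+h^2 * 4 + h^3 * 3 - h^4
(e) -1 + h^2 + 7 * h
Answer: c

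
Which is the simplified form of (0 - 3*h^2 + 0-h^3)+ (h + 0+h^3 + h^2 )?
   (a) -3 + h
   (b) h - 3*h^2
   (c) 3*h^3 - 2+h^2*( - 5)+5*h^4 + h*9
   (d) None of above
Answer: d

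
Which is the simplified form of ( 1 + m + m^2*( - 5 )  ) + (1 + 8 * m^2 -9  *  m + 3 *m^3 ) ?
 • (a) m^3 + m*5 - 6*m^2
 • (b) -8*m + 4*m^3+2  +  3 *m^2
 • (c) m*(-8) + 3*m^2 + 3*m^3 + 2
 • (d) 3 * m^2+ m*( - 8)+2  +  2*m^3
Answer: c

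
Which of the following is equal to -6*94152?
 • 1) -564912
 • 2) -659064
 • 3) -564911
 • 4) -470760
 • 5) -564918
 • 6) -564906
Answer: 1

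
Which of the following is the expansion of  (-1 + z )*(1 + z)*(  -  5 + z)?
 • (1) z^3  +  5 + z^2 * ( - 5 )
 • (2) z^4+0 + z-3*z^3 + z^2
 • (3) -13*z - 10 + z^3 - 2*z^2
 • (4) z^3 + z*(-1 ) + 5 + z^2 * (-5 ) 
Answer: 4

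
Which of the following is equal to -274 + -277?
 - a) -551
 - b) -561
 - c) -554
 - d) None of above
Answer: a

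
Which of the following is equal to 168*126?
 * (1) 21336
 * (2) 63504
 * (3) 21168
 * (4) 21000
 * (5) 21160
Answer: 3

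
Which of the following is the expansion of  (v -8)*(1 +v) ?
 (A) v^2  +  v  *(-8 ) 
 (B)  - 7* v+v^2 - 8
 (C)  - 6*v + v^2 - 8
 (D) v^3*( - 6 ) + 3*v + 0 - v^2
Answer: B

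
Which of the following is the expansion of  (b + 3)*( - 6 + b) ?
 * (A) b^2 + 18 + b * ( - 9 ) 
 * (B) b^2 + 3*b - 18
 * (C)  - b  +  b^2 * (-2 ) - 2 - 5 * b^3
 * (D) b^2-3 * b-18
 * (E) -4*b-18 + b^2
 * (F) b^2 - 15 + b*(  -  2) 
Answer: D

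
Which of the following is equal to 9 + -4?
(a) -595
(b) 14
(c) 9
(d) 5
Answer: d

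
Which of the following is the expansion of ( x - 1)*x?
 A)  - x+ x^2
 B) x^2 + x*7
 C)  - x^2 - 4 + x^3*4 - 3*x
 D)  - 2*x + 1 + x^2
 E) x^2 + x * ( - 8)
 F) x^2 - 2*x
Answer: A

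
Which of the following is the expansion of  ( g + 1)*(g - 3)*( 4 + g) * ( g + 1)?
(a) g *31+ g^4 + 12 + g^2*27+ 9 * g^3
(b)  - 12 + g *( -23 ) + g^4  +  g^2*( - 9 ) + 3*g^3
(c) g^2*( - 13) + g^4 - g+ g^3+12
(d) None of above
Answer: b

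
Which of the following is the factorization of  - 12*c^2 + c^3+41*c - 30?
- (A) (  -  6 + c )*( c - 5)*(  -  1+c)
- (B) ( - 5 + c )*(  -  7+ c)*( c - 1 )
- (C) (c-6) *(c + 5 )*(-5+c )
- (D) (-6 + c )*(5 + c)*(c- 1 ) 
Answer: A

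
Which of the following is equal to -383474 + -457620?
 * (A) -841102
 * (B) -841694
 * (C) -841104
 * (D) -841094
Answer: D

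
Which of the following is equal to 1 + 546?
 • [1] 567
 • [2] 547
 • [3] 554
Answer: 2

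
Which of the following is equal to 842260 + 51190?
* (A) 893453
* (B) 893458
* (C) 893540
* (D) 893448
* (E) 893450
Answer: E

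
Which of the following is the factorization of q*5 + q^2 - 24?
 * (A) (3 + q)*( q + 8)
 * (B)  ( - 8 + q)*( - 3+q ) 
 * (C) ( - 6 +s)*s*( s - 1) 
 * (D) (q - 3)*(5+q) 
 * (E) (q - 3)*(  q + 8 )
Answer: E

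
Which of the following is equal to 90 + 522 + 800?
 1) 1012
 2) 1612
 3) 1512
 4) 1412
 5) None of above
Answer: 4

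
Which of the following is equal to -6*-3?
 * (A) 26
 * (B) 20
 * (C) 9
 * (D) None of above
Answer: D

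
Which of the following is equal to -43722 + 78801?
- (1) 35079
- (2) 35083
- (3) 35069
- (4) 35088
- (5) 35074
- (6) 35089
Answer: 1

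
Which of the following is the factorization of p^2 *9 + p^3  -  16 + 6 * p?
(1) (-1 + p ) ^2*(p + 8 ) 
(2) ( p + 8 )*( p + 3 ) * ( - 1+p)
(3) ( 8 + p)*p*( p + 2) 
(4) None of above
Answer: 4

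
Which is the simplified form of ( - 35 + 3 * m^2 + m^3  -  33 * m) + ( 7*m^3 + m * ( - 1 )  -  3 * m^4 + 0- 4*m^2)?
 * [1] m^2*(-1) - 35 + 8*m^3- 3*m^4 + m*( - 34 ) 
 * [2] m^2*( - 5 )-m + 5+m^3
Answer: 1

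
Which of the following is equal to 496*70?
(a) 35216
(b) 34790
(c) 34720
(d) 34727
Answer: c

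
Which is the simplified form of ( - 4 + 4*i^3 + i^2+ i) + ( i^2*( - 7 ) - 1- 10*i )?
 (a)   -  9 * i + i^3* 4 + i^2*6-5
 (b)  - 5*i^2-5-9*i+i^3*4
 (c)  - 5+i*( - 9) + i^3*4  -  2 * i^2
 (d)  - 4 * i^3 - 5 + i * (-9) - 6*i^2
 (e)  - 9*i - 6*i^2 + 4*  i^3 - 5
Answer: e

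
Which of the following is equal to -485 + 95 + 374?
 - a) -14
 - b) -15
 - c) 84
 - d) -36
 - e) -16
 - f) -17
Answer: e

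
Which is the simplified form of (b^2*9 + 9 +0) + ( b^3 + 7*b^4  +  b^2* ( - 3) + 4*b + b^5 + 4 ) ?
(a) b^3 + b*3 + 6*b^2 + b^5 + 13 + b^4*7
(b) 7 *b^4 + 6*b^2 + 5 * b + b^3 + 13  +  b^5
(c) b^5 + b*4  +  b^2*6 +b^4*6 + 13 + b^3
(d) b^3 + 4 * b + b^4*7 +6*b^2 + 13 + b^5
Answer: d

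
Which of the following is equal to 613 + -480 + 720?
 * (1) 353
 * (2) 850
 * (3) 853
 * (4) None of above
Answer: 3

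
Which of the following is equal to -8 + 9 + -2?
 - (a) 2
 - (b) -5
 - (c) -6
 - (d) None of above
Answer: d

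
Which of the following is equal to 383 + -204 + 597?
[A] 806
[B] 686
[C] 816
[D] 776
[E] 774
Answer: D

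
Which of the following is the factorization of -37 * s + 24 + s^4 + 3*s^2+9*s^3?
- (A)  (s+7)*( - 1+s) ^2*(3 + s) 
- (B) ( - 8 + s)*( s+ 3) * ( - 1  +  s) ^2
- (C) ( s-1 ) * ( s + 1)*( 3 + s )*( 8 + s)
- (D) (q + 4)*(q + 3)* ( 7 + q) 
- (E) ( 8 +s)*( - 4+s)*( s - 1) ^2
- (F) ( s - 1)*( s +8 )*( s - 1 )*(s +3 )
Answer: F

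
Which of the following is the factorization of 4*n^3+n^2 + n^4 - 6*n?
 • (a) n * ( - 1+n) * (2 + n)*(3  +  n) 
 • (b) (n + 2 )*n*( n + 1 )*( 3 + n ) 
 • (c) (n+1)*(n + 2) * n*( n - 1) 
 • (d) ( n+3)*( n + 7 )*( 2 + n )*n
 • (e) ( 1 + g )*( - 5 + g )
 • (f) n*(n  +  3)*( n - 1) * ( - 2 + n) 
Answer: a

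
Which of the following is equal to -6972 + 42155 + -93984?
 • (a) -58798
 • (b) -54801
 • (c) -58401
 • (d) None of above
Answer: d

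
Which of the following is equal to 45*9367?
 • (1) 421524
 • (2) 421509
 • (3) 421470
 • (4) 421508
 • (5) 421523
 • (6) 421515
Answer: 6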